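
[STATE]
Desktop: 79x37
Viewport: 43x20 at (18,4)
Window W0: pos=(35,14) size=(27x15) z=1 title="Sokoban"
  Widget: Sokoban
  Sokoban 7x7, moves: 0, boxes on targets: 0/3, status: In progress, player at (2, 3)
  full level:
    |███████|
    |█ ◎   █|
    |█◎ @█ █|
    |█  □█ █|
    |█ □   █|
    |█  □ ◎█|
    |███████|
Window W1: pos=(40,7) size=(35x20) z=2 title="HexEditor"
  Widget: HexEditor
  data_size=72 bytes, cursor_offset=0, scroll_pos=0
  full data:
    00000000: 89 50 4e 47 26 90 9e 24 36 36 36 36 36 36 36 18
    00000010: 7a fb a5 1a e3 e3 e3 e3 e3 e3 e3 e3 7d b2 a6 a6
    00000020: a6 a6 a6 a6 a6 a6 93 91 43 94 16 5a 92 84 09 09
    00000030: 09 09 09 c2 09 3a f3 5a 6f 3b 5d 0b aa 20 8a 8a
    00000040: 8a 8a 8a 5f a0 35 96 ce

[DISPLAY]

                                           
                                           
                                           
                      ┏━━━━━━━━━━━━━━━━━━━━
                      ┃ HexEditor          
                      ┠────────────────────
                      ┃00000000  89 50 4e 4
                      ┃00000010  7a fb a5 1
                      ┃00000020  a6 a6 a6 a
                      ┃00000030  09 09 09 c
                 ┏━━━━┃00000040  8a 8a 8a 5
                 ┃ Sok┃                    
                 ┠────┃                    
                 ┃████┃                    
                 ┃█ ◎ ┃                    
                 ┃█◎ @┃                    
                 ┃█  □┃                    
                 ┃█ □ ┃                    
                 ┃█  □┃                    
                 ┃████┃                    


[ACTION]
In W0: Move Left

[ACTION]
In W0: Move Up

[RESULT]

                                           
                                           
                                           
                      ┏━━━━━━━━━━━━━━━━━━━━
                      ┃ HexEditor          
                      ┠────────────────────
                      ┃00000000  89 50 4e 4
                      ┃00000010  7a fb a5 1
                      ┃00000020  a6 a6 a6 a
                      ┃00000030  09 09 09 c
                 ┏━━━━┃00000040  8a 8a 8a 5
                 ┃ Sok┃                    
                 ┠────┃                    
                 ┃████┃                    
                 ┃█ + ┃                    
                 ┃█◎  ┃                    
                 ┃█  □┃                    
                 ┃█ □ ┃                    
                 ┃█  □┃                    
                 ┃████┃                    


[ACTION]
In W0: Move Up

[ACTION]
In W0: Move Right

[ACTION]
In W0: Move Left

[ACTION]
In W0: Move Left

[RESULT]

                                           
                                           
                                           
                      ┏━━━━━━━━━━━━━━━━━━━━
                      ┃ HexEditor          
                      ┠────────────────────
                      ┃00000000  89 50 4e 4
                      ┃00000010  7a fb a5 1
                      ┃00000020  a6 a6 a6 a
                      ┃00000030  09 09 09 c
                 ┏━━━━┃00000040  8a 8a 8a 5
                 ┃ Sok┃                    
                 ┠────┃                    
                 ┃████┃                    
                 ┃█@◎ ┃                    
                 ┃█◎  ┃                    
                 ┃█  □┃                    
                 ┃█ □ ┃                    
                 ┃█  □┃                    
                 ┃████┃                    


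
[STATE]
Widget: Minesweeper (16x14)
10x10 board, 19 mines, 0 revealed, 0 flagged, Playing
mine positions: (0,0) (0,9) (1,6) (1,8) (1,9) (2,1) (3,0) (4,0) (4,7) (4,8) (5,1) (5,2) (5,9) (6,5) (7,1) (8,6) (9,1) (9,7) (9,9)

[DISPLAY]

■■■■■■■■■■      
■■■■■■■■■■      
■■■■■■■■■■      
■■■■■■■■■■      
■■■■■■■■■■      
■■■■■■■■■■      
■■■■■■■■■■      
■■■■■■■■■■      
■■■■■■■■■■      
■■■■■■■■■■      
                
                
                
                


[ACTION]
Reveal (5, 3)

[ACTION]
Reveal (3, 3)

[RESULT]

■1   1■■■■      
■21  1■■■■      
■■1  11■■■      
■■1   1■■■      
■■21  1■■■      
■■■1112■■■      
■■■■■■■■■■      
■■■■■■■■■■      
■■■■■■■■■■      
■■■■■■■■■■      
                
                
                
                


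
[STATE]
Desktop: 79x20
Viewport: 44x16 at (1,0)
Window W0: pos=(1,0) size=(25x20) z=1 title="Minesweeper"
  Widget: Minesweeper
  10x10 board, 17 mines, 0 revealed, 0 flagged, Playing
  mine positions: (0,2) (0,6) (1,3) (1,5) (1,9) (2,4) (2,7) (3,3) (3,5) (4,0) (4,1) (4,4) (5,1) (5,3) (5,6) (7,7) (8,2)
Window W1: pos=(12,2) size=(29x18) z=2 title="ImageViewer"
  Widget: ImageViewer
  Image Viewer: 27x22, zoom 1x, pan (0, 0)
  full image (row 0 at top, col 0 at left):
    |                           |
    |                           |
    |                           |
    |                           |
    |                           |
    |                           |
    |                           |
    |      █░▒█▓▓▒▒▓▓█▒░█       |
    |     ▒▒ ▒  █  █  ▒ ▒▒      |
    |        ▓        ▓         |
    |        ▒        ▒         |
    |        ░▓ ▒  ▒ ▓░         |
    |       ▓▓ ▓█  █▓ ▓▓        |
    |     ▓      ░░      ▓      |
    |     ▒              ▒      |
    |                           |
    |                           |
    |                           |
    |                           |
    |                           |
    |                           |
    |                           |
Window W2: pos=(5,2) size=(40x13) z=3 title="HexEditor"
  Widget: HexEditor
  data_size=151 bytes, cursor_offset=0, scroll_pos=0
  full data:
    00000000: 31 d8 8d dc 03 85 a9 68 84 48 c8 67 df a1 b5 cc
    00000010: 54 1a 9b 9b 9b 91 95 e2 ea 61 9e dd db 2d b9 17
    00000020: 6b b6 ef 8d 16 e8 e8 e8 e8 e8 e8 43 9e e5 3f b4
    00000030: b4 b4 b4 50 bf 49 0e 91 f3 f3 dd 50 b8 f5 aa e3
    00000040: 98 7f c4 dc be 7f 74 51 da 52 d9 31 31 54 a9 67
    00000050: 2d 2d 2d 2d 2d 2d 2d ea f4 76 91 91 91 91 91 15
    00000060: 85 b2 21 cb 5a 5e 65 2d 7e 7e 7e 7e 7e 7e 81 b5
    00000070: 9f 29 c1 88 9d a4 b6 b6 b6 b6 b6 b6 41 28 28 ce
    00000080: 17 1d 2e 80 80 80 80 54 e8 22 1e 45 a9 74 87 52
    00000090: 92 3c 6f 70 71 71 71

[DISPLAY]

┏━━━━━━━━━━━━━━━━━━━━━━━┓                   
┃ Minesweeper           ┃                   
┠───┏━━━━━━━━━━━━━━━━━━━━━━━━━━━━━━━━━━━━━━┓
┃■■■┃ HexEditor                            ┃
┃■■■┠──────────────────────────────────────┨
┃■■■┃00000000  31 d8 8d dc 03 85 a9 68  84 ┃
┃■■■┃00000010  54 1a 9b 9b 9b 91 95 e2  ea ┃
┃■■■┃00000020  6b b6 ef 8d 16 e8 e8 e8  e8 ┃
┃■■■┃00000030  b4 b4 b4 50 bf 49 0e 91  f3 ┃
┃■■■┃00000040  98 7f c4 dc be 7f 74 51  da ┃
┃■■■┃00000050  2d 2d 2d 2d 2d 2d 2d ea  f4 ┃
┃■■■┃00000060  85 b2 21 cb 5a 5e 65 2d  7e ┃
┃■■■┃00000070  9f 29 c1 88 9d a4 b6 b6  b6 ┃
┃   ┃00000080  17 1d 2e 80 80 80 80 54  e8 ┃
┃   ┗━━━━━━━━━━━━━━━━━━━━━━━━━━━━━━━━━━━━━━┛
┃          ┃        ▒        ▒         ┃    


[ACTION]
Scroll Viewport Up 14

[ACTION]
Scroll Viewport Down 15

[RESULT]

┃■■■┠──────────────────────────────────────┨
┃■■■┃00000000  31 d8 8d dc 03 85 a9 68  84 ┃
┃■■■┃00000010  54 1a 9b 9b 9b 91 95 e2  ea ┃
┃■■■┃00000020  6b b6 ef 8d 16 e8 e8 e8  e8 ┃
┃■■■┃00000030  b4 b4 b4 50 bf 49 0e 91  f3 ┃
┃■■■┃00000040  98 7f c4 dc be 7f 74 51  da ┃
┃■■■┃00000050  2d 2d 2d 2d 2d 2d 2d ea  f4 ┃
┃■■■┃00000060  85 b2 21 cb 5a 5e 65 2d  7e ┃
┃■■■┃00000070  9f 29 c1 88 9d a4 b6 b6  b6 ┃
┃   ┃00000080  17 1d 2e 80 80 80 80 54  e8 ┃
┃   ┗━━━━━━━━━━━━━━━━━━━━━━━━━━━━━━━━━━━━━━┛
┃          ┃        ▒        ▒         ┃    
┃          ┃        ░▓ ▒  ▒ ▓░         ┃    
┃          ┃       ▓▓ ▓█  █▓ ▓▓        ┃    
┃          ┃     ▓      ░░      ▓      ┃    
┗━━━━━━━━━━┗━━━━━━━━━━━━━━━━━━━━━━━━━━━┛    


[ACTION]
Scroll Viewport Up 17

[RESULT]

┏━━━━━━━━━━━━━━━━━━━━━━━┓                   
┃ Minesweeper           ┃                   
┠───┏━━━━━━━━━━━━━━━━━━━━━━━━━━━━━━━━━━━━━━┓
┃■■■┃ HexEditor                            ┃
┃■■■┠──────────────────────────────────────┨
┃■■■┃00000000  31 d8 8d dc 03 85 a9 68  84 ┃
┃■■■┃00000010  54 1a 9b 9b 9b 91 95 e2  ea ┃
┃■■■┃00000020  6b b6 ef 8d 16 e8 e8 e8  e8 ┃
┃■■■┃00000030  b4 b4 b4 50 bf 49 0e 91  f3 ┃
┃■■■┃00000040  98 7f c4 dc be 7f 74 51  da ┃
┃■■■┃00000050  2d 2d 2d 2d 2d 2d 2d ea  f4 ┃
┃■■■┃00000060  85 b2 21 cb 5a 5e 65 2d  7e ┃
┃■■■┃00000070  9f 29 c1 88 9d a4 b6 b6  b6 ┃
┃   ┃00000080  17 1d 2e 80 80 80 80 54  e8 ┃
┃   ┗━━━━━━━━━━━━━━━━━━━━━━━━━━━━━━━━━━━━━━┛
┃          ┃        ▒        ▒         ┃    


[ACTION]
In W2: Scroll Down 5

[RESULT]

┏━━━━━━━━━━━━━━━━━━━━━━━┓                   
┃ Minesweeper           ┃                   
┠───┏━━━━━━━━━━━━━━━━━━━━━━━━━━━━━━━━━━━━━━┓
┃■■■┃ HexEditor                            ┃
┃■■■┠──────────────────────────────────────┨
┃■■■┃00000050  2d 2d 2d 2d 2d 2d 2d ea  f4 ┃
┃■■■┃00000060  85 b2 21 cb 5a 5e 65 2d  7e ┃
┃■■■┃00000070  9f 29 c1 88 9d a4 b6 b6  b6 ┃
┃■■■┃00000080  17 1d 2e 80 80 80 80 54  e8 ┃
┃■■■┃00000090  92 3c 6f 70 71 71 71        ┃
┃■■■┃                                      ┃
┃■■■┃                                      ┃
┃■■■┃                                      ┃
┃   ┃                                      ┃
┃   ┗━━━━━━━━━━━━━━━━━━━━━━━━━━━━━━━━━━━━━━┛
┃          ┃        ▒        ▒         ┃    


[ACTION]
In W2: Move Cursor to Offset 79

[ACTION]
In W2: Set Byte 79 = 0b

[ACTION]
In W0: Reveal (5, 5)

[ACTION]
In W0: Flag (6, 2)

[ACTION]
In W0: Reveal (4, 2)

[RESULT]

┏━━━━━━━━━━━━━━━━━━━━━━━┓                   
┃ Minesweeper           ┃                   
┠───┏━━━━━━━━━━━━━━━━━━━━━━━━━━━━━━━━━━━━━━┓
┃■■■┃ HexEditor                            ┃
┃■■■┠──────────────────────────────────────┨
┃■■■┃00000050  2d 2d 2d 2d 2d 2d 2d ea  f4 ┃
┃■■■┃00000060  85 b2 21 cb 5a 5e 65 2d  7e ┃
┃■■4┃00000070  9f 29 c1 88 9d a4 b6 b6  b6 ┃
┃■■■┃00000080  17 1d 2e 80 80 80 80 54  e8 ┃
┃■■⚑┃00000090  92 3c 6f 70 71 71 71        ┃
┃■■■┃                                      ┃
┃■■■┃                                      ┃
┃■■■┃                                      ┃
┃   ┃                                      ┃
┃   ┗━━━━━━━━━━━━━━━━━━━━━━━━━━━━━━━━━━━━━━┛
┃          ┃        ▒        ▒         ┃    


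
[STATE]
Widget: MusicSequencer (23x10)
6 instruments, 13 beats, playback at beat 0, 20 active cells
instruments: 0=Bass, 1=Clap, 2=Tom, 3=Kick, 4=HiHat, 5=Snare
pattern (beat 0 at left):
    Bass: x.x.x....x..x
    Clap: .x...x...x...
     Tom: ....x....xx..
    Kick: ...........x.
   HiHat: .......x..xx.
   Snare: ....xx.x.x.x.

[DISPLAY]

      ▼123456789012    
  Bass█·█·█····█··█    
  Clap·█···█···█···    
   Tom····█····██··    
  Kick···········█·    
 HiHat·······█··██·    
 Snare····██·█·█·█·    
                       
                       
                       


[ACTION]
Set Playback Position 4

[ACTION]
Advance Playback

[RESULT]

      01234▼6789012    
  Bass█·█·█····█··█    
  Clap·█···█···█···    
   Tom····█····██··    
  Kick···········█·    
 HiHat·······█··██·    
 Snare····██·█·█·█·    
                       
                       
                       


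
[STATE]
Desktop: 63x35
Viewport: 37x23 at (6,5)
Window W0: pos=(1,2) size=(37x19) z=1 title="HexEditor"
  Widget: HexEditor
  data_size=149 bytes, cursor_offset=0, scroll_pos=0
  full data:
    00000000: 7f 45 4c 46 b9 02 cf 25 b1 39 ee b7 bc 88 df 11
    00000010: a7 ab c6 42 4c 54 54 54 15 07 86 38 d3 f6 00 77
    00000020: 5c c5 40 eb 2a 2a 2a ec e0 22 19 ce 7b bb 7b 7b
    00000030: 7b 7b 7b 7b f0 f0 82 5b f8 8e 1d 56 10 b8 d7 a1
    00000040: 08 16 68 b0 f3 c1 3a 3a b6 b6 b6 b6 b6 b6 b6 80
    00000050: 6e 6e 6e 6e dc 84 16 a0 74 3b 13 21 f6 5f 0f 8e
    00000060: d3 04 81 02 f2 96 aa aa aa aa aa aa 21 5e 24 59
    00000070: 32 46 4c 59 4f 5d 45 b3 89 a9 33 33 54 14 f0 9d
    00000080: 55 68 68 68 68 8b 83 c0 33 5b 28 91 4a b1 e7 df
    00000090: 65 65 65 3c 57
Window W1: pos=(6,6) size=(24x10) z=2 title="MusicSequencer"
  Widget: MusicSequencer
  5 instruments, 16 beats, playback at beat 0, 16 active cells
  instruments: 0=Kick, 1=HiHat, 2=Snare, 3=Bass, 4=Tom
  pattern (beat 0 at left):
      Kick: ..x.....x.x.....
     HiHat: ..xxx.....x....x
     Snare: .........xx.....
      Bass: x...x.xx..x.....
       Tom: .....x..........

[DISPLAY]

0000  7F 45 4c 46 b9 02 cf 25  ┃     
┏━━━━━━━━━━━━━━━━━━━━━━┓54 54  ┃     
┃ MusicSequencer       ┃2a ec  ┃     
┠──────────────────────┨82 5b  ┃     
┃      ▼123456789012345┃3a 3a  ┃     
┃  Kick··█·····█·█·····┃16 a0  ┃     
┃ HiHat··███·····█····█┃aa aa  ┃     
┃ Snare·········██·····┃45 b3  ┃     
┃  Bass█···█·██··█·····┃83 c0  ┃     
┃   Tom·····█··········┃       ┃     
┗━━━━━━━━━━━━━━━━━━━━━━┛       ┃     
                               ┃     
                               ┃     
                               ┃     
                               ┃     
━━━━━━━━━━━━━━━━━━━━━━━━━━━━━━━┛     
                                     
                                     
                                     
                                     
                                     
                                     
                                     


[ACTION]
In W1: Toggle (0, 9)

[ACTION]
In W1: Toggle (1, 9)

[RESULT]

0000  7F 45 4c 46 b9 02 cf 25  ┃     
┏━━━━━━━━━━━━━━━━━━━━━━┓54 54  ┃     
┃ MusicSequencer       ┃2a ec  ┃     
┠──────────────────────┨82 5b  ┃     
┃      ▼123456789012345┃3a 3a  ┃     
┃  Kick··█·····███·····┃16 a0  ┃     
┃ HiHat··███····██····█┃aa aa  ┃     
┃ Snare·········██·····┃45 b3  ┃     
┃  Bass█···█·██··█·····┃83 c0  ┃     
┃   Tom·····█··········┃       ┃     
┗━━━━━━━━━━━━━━━━━━━━━━┛       ┃     
                               ┃     
                               ┃     
                               ┃     
                               ┃     
━━━━━━━━━━━━━━━━━━━━━━━━━━━━━━━┛     
                                     
                                     
                                     
                                     
                                     
                                     
                                     


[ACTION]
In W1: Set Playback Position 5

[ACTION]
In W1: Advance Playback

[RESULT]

0000  7F 45 4c 46 b9 02 cf 25  ┃     
┏━━━━━━━━━━━━━━━━━━━━━━┓54 54  ┃     
┃ MusicSequencer       ┃2a ec  ┃     
┠──────────────────────┨82 5b  ┃     
┃      012345▼789012345┃3a 3a  ┃     
┃  Kick··█·····███·····┃16 a0  ┃     
┃ HiHat··███····██····█┃aa aa  ┃     
┃ Snare·········██·····┃45 b3  ┃     
┃  Bass█···█·██··█·····┃83 c0  ┃     
┃   Tom·····█··········┃       ┃     
┗━━━━━━━━━━━━━━━━━━━━━━┛       ┃     
                               ┃     
                               ┃     
                               ┃     
                               ┃     
━━━━━━━━━━━━━━━━━━━━━━━━━━━━━━━┛     
                                     
                                     
                                     
                                     
                                     
                                     
                                     


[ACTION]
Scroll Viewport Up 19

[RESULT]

                                     
                                     
━━━━━━━━━━━━━━━━━━━━━━━━━━━━━━━┓     
Editor                         ┃     
───────────────────────────────┨     
0000  7F 45 4c 46 b9 02 cf 25  ┃     
┏━━━━━━━━━━━━━━━━━━━━━━┓54 54  ┃     
┃ MusicSequencer       ┃2a ec  ┃     
┠──────────────────────┨82 5b  ┃     
┃      012345▼789012345┃3a 3a  ┃     
┃  Kick··█·····███·····┃16 a0  ┃     
┃ HiHat··███····██····█┃aa aa  ┃     
┃ Snare·········██·····┃45 b3  ┃     
┃  Bass█···█·██··█·····┃83 c0  ┃     
┃   Tom·····█··········┃       ┃     
┗━━━━━━━━━━━━━━━━━━━━━━┛       ┃     
                               ┃     
                               ┃     
                               ┃     
                               ┃     
━━━━━━━━━━━━━━━━━━━━━━━━━━━━━━━┛     
                                     
                                     


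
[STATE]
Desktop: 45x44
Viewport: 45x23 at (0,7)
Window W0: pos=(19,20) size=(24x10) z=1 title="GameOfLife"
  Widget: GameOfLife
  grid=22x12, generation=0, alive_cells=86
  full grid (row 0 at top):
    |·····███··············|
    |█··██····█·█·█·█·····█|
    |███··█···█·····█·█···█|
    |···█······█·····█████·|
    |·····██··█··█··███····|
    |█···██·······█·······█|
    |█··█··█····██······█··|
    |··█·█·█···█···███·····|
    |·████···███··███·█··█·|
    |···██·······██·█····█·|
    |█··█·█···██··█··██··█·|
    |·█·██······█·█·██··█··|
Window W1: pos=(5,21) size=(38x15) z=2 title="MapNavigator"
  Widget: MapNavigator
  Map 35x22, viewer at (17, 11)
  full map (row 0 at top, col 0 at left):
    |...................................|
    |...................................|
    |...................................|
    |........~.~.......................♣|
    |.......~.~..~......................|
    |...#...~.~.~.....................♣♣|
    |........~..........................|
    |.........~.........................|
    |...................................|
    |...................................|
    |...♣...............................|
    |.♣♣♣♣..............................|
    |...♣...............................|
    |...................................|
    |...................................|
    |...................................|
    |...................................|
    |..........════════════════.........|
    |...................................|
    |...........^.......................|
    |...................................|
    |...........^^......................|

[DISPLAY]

                                             
                                             
                                             
                                             
                                             
                                             
                                             
                                             
                                             
                                             
                                             
                                             
                                             
                   ┏━━━━━━━━━━━━━━━━━━━━━━┓  
     ┏━━━━━━━━━━━━━━━━━━━━━━━━━━━━━━━━━━━━┓  
     ┃ MapNavigator                       ┃  
     ┠────────────────────────────────────┨  
     ┃ ........~..........................┃  
     ┃ .........~.........................┃  
     ┃ ...................................┃  
     ┃ ...................................┃  
     ┃ ...♣...............................┃  
     ┃ .♣♣♣♣............@.................┃  


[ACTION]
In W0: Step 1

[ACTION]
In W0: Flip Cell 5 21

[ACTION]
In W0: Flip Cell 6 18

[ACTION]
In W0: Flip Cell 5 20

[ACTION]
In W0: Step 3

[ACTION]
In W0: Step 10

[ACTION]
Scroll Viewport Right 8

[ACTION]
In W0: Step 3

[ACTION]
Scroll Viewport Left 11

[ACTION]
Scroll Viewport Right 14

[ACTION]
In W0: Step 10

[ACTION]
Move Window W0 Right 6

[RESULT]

                                             
                                             
                                             
                                             
                                             
                                             
                                             
                                             
                                             
                                             
                                             
                                             
                                             
                     ┏━━━━━━━━━━━━━━━━━━━━━━┓
     ┏━━━━━━━━━━━━━━━━━━━━━━━━━━━━━━━━━━━━┓ ┃
     ┃ MapNavigator                       ┃─┨
     ┠────────────────────────────────────┨ ┃
     ┃ ........~..........................┃·┃
     ┃ .........~.........................┃·┃
     ┃ ...................................┃·┃
     ┃ ...................................┃·┃
     ┃ ...♣...............................┃·┃
     ┃ .♣♣♣♣............@.................┃━┛


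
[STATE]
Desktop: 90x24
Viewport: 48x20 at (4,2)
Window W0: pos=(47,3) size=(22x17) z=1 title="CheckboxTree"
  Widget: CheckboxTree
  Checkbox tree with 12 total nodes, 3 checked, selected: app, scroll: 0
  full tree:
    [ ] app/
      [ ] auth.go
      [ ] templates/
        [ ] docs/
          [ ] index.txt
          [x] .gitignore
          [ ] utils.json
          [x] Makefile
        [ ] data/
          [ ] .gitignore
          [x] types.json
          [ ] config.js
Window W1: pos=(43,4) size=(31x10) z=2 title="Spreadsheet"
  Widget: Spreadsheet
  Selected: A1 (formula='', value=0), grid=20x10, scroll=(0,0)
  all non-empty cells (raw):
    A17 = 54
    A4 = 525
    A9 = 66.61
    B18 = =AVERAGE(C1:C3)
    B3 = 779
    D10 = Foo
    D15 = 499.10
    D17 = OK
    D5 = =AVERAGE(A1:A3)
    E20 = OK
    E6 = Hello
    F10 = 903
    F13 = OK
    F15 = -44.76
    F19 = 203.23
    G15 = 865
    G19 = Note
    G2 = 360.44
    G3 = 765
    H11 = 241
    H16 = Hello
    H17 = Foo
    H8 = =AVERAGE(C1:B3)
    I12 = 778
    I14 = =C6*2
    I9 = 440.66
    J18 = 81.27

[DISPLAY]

                                                
                                           ┏━━━━
                                       ┏━━━━━━━━
                                       ┃ Spreads
                                       ┠────────
                                       ┃A1:     
                                       ┃       A
                                       ┃--------
                                       ┃  1     
                                       ┃  2     
                                       ┃  3     
                                       ┗━━━━━━━━
                                           ┃    
                                           ┃    
                                           ┃    
                                           ┃    
                                           ┃    
                                           ┗━━━━
                                                
                                                


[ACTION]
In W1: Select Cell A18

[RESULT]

                                                
                                           ┏━━━━
                                       ┏━━━━━━━━
                                       ┃ Spreads
                                       ┠────────
                                       ┃A18:    
                                       ┃       A
                                       ┃--------
                                       ┃  1     
                                       ┃  2     
                                       ┃  3     
                                       ┗━━━━━━━━
                                           ┃    
                                           ┃    
                                           ┃    
                                           ┃    
                                           ┃    
                                           ┗━━━━
                                                
                                                


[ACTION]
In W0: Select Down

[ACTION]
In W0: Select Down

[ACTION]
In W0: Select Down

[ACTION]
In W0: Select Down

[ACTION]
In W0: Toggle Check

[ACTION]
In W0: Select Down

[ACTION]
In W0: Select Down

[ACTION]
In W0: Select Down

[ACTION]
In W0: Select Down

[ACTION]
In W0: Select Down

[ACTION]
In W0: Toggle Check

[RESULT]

                                                
                                           ┏━━━━
                                       ┏━━━━━━━━
                                       ┃ Spreads
                                       ┠────────
                                       ┃A18:    
                                       ┃       A
                                       ┃--------
                                       ┃  1     
                                       ┃  2     
                                       ┃  3     
                                       ┗━━━━━━━━
                                           ┃    
                                           ┃>   
                                           ┃    
                                           ┃    
                                           ┃    
                                           ┗━━━━
                                                
                                                


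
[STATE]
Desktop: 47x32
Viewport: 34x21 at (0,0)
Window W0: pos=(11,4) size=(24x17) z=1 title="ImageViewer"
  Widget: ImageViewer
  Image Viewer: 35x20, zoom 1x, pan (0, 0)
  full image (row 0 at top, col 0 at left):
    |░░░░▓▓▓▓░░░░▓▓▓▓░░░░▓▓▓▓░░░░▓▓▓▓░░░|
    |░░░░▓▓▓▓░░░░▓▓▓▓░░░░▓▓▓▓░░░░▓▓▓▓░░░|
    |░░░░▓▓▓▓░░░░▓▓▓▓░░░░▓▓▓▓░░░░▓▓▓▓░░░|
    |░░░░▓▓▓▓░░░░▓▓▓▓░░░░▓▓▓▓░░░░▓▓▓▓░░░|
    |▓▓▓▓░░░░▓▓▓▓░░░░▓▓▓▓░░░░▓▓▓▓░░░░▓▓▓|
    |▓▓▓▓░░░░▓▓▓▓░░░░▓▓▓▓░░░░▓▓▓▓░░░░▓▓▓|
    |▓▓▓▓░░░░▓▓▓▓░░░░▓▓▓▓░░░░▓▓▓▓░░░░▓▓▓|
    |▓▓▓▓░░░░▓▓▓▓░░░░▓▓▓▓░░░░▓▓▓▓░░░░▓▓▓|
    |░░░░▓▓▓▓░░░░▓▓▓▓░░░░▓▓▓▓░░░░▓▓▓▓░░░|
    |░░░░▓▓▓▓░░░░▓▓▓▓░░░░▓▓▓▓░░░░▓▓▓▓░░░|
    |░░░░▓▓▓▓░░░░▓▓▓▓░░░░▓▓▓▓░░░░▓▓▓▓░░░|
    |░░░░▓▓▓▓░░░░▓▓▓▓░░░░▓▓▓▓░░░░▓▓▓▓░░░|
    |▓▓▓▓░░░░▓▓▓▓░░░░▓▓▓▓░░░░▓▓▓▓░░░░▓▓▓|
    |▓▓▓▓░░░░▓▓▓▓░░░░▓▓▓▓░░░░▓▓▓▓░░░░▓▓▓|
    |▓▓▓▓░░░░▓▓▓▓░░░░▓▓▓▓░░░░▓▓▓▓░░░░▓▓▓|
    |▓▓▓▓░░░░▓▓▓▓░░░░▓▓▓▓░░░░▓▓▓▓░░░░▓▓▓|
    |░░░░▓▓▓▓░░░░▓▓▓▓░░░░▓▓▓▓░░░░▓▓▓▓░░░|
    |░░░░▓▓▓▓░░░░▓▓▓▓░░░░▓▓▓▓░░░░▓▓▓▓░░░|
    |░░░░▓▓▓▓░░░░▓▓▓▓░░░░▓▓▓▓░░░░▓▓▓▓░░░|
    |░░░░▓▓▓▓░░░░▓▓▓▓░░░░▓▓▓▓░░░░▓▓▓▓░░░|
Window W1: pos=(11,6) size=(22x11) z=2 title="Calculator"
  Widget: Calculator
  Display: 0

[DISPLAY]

                                  
                                  
                                  
                                  
           ┏━━━━━━━━━━━━━━━━━━━━━━
           ┃ ImageViewer          
           ┏━━━━━━━━━━━━━━━━━━━━┓─
           ┃ Calculator         ┃▓
           ┠────────────────────┨▓
           ┃                   0┃▓
           ┃┌───┬───┬───┬───┐   ┃▓
           ┃│ 7 │ 8 │ 9 │ ÷ │   ┃░
           ┃├───┼───┼───┼───┤   ┃░
           ┃│ 4 │ 5 │ 6 │ × │   ┃░
           ┃├───┼───┼───┼───┤   ┃░
           ┃│ 1 │ 2 │ 3 │ - │   ┃▓
           ┗━━━━━━━━━━━━━━━━━━━━┛▓
           ┃░░░░▓▓▓▓░░░░▓▓▓▓░░░░▓▓
           ┃░░░░▓▓▓▓░░░░▓▓▓▓░░░░▓▓
           ┃▓▓▓▓░░░░▓▓▓▓░░░░▓▓▓▓░░
           ┗━━━━━━━━━━━━━━━━━━━━━━


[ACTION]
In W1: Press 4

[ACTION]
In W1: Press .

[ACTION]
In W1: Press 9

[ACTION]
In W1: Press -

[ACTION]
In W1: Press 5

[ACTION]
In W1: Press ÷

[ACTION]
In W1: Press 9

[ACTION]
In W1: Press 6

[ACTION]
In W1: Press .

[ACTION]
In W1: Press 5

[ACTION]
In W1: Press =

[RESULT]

                                  
                                  
                                  
                                  
           ┏━━━━━━━━━━━━━━━━━━━━━━
           ┃ ImageViewer          
           ┏━━━━━━━━━━━━━━━━━━━━┓─
           ┃ Calculator         ┃▓
           ┠────────────────────┨▓
           ┃      -0.00103626943┃▓
           ┃┌───┬───┬───┬───┐   ┃▓
           ┃│ 7 │ 8 │ 9 │ ÷ │   ┃░
           ┃├───┼───┼───┼───┤   ┃░
           ┃│ 4 │ 5 │ 6 │ × │   ┃░
           ┃├───┼───┼───┼───┤   ┃░
           ┃│ 1 │ 2 │ 3 │ - │   ┃▓
           ┗━━━━━━━━━━━━━━━━━━━━┛▓
           ┃░░░░▓▓▓▓░░░░▓▓▓▓░░░░▓▓
           ┃░░░░▓▓▓▓░░░░▓▓▓▓░░░░▓▓
           ┃▓▓▓▓░░░░▓▓▓▓░░░░▓▓▓▓░░
           ┗━━━━━━━━━━━━━━━━━━━━━━


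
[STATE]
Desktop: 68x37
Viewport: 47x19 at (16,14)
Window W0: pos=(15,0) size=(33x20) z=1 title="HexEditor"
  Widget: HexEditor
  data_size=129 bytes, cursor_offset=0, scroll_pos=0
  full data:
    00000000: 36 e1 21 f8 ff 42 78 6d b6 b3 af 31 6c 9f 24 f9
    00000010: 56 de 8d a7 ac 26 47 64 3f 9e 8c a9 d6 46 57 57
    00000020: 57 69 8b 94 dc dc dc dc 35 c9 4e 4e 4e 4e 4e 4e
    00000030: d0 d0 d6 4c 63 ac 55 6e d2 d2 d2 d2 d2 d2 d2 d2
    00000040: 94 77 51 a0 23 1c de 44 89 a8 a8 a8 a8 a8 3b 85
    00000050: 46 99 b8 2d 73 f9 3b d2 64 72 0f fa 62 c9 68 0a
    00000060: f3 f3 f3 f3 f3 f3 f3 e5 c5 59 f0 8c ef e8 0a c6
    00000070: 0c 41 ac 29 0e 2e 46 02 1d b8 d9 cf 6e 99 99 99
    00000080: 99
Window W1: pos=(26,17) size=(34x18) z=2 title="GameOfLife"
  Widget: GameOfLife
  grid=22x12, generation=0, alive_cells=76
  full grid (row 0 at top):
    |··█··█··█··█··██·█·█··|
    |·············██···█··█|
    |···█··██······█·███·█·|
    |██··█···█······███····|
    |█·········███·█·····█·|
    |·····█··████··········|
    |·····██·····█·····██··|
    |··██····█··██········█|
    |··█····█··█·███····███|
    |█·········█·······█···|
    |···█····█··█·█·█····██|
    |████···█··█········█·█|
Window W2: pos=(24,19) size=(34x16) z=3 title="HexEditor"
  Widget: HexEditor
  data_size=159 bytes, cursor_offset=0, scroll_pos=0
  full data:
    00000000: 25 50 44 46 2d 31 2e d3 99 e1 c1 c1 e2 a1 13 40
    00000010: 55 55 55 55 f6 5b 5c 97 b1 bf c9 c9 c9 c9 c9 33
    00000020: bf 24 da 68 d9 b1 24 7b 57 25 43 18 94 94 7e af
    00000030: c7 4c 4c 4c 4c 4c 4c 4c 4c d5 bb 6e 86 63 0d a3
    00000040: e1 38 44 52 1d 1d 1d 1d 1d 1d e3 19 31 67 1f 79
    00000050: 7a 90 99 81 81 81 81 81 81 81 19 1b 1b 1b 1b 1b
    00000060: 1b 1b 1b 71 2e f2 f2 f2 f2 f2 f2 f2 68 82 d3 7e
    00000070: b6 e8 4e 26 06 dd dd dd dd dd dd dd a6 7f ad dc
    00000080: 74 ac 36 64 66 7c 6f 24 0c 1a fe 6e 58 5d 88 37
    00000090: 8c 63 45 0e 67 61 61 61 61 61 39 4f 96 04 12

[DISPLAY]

                               ┃               
                               ┃               
                               ┃               
          ┏━━━━━━━━━━━━━━━━━━━━━━━━━━━━━━━━┓   
          ┃ GameOfLife                     ┃   
━━━━━━━━┏━━━━━━━━━━━━━━━━━━━━━━━━━━━━━━━━┓─┨   
        ┃ HexEditor                      ┃ ┃   
        ┠────────────────────────────────┨ ┃   
        ┃00000000  25 50 44 46 2d 31 2e d┃ ┃   
        ┃00000010  55 55 55 55 f6 5b 5c 9┃ ┃   
        ┃00000020  bf 24 da 68 d9 b1 24 7┃ ┃   
        ┃00000030  c7 4c 4c 4c 4c 4c 4c 4┃ ┃   
        ┃00000040  e1 38 44 52 1d 1d 1d 1┃ ┃   
        ┃00000050  7a 90 99 81 81 81 81 8┃ ┃   
        ┃00000060  1b 1b 1b 71 2e f2 f2 f┃ ┃   
        ┃00000070  b6 e8 4e 26 06 dd dd d┃ ┃   
        ┃00000080  74 ac 36 64 66 7c 6f 2┃ ┃   
        ┃00000090  8c 63 45 0e 67 61 61 6┃ ┃   
        ┃                                ┃ ┃   


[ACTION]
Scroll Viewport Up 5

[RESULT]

00000060  f3 f3 f3 f3 f3 f3 f3 ┃               
00000070  0c 41 ac 29 0e 2e 46 ┃               
00000080  99                   ┃               
                               ┃               
                               ┃               
                               ┃               
                               ┃               
                               ┃               
          ┏━━━━━━━━━━━━━━━━━━━━━━━━━━━━━━━━┓   
          ┃ GameOfLife                     ┃   
━━━━━━━━┏━━━━━━━━━━━━━━━━━━━━━━━━━━━━━━━━┓─┨   
        ┃ HexEditor                      ┃ ┃   
        ┠────────────────────────────────┨ ┃   
        ┃00000000  25 50 44 46 2d 31 2e d┃ ┃   
        ┃00000010  55 55 55 55 f6 5b 5c 9┃ ┃   
        ┃00000020  bf 24 da 68 d9 b1 24 7┃ ┃   
        ┃00000030  c7 4c 4c 4c 4c 4c 4c 4┃ ┃   
        ┃00000040  e1 38 44 52 1d 1d 1d 1┃ ┃   
        ┃00000050  7a 90 99 81 81 81 81 8┃ ┃   


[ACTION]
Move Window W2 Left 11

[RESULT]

00000060  f3 f3 f3 f3 f3 f3 f3 ┃               
00000070  0c 41 ac 29 0e 2e 46 ┃               
00000080  99                   ┃               
                               ┃               
                               ┃               
                               ┃               
                               ┃               
                               ┃               
          ┏━━━━━━━━━━━━━━━━━━━━━━━━━━━━━━━━┓   
          ┃ GameOfLife                     ┃   
━━━━━━━━━━━━━━━━━━━━━━━━━━━━━━┓────────────┨   
exEditor                      ┃            ┃   
──────────────────────────────┨··          ┃   
000000  25 50 44 46 2d 31 2e d┃·█          ┃   
000010  55 55 55 55 f6 5b 5c 9┃█·          ┃   
000020  bf 24 da 68 d9 b1 24 7┃··          ┃   
000030  c7 4c 4c 4c 4c 4c 4c 4┃█·          ┃   
000040  e1 38 44 52 1d 1d 1d 1┃··          ┃   
000050  7a 90 99 81 81 81 81 8┃··          ┃   


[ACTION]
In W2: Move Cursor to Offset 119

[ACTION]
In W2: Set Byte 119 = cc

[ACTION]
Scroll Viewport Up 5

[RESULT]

00000010  56 de 8d a7 ac 26 47 ┃               
00000020  57 69 8b 94 dc dc dc ┃               
00000030  d0 d0 d6 4c 63 ac 55 ┃               
00000040  94 77 51 a0 23 1c de ┃               
00000050  46 99 b8 2d 73 f9 3b ┃               
00000060  f3 f3 f3 f3 f3 f3 f3 ┃               
00000070  0c 41 ac 29 0e 2e 46 ┃               
00000080  99                   ┃               
                               ┃               
                               ┃               
                               ┃               
                               ┃               
                               ┃               
          ┏━━━━━━━━━━━━━━━━━━━━━━━━━━━━━━━━┓   
          ┃ GameOfLife                     ┃   
━━━━━━━━━━━━━━━━━━━━━━━━━━━━━━┓────────────┨   
exEditor                      ┃            ┃   
──────────────────────────────┨··          ┃   
000000  25 50 44 46 2d 31 2e d┃·█          ┃   
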